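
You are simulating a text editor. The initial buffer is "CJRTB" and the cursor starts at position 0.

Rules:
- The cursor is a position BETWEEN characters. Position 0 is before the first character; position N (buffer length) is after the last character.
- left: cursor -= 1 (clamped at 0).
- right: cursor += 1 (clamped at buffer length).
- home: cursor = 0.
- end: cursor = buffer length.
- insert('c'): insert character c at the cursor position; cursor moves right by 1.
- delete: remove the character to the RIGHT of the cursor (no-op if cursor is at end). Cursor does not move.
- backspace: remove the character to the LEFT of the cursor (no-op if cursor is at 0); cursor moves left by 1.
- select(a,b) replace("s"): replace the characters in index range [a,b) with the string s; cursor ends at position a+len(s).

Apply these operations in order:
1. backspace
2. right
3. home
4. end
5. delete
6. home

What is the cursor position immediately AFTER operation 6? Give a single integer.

After op 1 (backspace): buf='CJRTB' cursor=0
After op 2 (right): buf='CJRTB' cursor=1
After op 3 (home): buf='CJRTB' cursor=0
After op 4 (end): buf='CJRTB' cursor=5
After op 5 (delete): buf='CJRTB' cursor=5
After op 6 (home): buf='CJRTB' cursor=0

Answer: 0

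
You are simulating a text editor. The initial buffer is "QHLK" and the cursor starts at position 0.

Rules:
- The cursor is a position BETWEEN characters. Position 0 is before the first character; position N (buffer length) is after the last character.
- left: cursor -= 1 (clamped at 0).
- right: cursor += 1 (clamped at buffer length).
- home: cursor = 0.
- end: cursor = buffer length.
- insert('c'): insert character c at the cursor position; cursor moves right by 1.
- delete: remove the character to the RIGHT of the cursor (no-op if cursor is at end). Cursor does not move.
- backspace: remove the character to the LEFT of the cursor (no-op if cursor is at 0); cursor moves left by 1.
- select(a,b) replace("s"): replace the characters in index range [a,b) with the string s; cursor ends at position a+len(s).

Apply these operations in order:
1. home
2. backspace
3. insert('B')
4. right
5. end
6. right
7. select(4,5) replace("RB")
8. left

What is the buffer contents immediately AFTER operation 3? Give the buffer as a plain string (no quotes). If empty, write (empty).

Answer: BQHLK

Derivation:
After op 1 (home): buf='QHLK' cursor=0
After op 2 (backspace): buf='QHLK' cursor=0
After op 3 (insert('B')): buf='BQHLK' cursor=1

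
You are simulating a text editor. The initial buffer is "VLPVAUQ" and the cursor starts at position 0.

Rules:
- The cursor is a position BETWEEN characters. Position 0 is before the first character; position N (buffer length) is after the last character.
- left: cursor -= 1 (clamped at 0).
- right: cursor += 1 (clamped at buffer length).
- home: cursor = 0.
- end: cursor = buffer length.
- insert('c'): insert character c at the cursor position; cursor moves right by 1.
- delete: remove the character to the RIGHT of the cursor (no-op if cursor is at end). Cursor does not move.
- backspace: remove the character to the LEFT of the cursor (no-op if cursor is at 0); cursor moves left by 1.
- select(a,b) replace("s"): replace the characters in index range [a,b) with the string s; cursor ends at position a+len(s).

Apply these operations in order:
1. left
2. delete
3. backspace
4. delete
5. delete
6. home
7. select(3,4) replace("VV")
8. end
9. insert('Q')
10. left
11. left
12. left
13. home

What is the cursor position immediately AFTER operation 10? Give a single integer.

After op 1 (left): buf='VLPVAUQ' cursor=0
After op 2 (delete): buf='LPVAUQ' cursor=0
After op 3 (backspace): buf='LPVAUQ' cursor=0
After op 4 (delete): buf='PVAUQ' cursor=0
After op 5 (delete): buf='VAUQ' cursor=0
After op 6 (home): buf='VAUQ' cursor=0
After op 7 (select(3,4) replace("VV")): buf='VAUVV' cursor=5
After op 8 (end): buf='VAUVV' cursor=5
After op 9 (insert('Q')): buf='VAUVVQ' cursor=6
After op 10 (left): buf='VAUVVQ' cursor=5

Answer: 5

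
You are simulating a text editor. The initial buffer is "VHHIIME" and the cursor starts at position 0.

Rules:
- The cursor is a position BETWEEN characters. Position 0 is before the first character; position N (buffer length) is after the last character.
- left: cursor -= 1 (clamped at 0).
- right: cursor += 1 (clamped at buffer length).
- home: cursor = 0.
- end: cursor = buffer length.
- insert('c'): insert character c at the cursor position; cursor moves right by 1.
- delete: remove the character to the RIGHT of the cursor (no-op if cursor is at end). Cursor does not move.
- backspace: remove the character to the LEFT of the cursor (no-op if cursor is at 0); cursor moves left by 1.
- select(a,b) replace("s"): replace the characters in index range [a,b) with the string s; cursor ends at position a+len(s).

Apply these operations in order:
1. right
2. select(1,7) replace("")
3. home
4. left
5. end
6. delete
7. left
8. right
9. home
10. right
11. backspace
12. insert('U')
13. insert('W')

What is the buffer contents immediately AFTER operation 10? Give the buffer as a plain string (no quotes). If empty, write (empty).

Answer: V

Derivation:
After op 1 (right): buf='VHHIIME' cursor=1
After op 2 (select(1,7) replace("")): buf='V' cursor=1
After op 3 (home): buf='V' cursor=0
After op 4 (left): buf='V' cursor=0
After op 5 (end): buf='V' cursor=1
After op 6 (delete): buf='V' cursor=1
After op 7 (left): buf='V' cursor=0
After op 8 (right): buf='V' cursor=1
After op 9 (home): buf='V' cursor=0
After op 10 (right): buf='V' cursor=1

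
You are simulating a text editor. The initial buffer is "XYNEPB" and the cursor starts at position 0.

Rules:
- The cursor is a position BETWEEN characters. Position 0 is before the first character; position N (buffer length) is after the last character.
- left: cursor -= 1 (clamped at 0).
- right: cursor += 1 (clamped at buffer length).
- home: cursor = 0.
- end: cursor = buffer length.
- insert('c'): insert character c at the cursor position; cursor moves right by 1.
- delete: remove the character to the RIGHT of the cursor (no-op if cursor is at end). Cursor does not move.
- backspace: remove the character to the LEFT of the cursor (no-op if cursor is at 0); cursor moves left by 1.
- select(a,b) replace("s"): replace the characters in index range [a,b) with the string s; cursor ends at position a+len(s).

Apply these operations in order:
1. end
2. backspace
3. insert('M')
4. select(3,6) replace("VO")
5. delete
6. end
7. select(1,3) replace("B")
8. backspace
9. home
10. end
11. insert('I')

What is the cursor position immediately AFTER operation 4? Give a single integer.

Answer: 5

Derivation:
After op 1 (end): buf='XYNEPB' cursor=6
After op 2 (backspace): buf='XYNEP' cursor=5
After op 3 (insert('M')): buf='XYNEPM' cursor=6
After op 4 (select(3,6) replace("VO")): buf='XYNVO' cursor=5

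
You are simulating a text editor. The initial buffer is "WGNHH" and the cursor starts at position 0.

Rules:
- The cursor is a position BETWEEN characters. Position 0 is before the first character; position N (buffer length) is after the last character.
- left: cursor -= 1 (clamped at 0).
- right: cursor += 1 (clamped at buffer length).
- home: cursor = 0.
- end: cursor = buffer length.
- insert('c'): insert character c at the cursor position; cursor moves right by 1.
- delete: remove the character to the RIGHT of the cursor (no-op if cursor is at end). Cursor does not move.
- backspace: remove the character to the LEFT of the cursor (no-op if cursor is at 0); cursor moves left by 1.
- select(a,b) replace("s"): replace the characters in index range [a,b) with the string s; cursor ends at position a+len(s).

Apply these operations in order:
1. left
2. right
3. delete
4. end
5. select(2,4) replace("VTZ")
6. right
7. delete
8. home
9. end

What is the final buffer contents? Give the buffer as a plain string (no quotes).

After op 1 (left): buf='WGNHH' cursor=0
After op 2 (right): buf='WGNHH' cursor=1
After op 3 (delete): buf='WNHH' cursor=1
After op 4 (end): buf='WNHH' cursor=4
After op 5 (select(2,4) replace("VTZ")): buf='WNVTZ' cursor=5
After op 6 (right): buf='WNVTZ' cursor=5
After op 7 (delete): buf='WNVTZ' cursor=5
After op 8 (home): buf='WNVTZ' cursor=0
After op 9 (end): buf='WNVTZ' cursor=5

Answer: WNVTZ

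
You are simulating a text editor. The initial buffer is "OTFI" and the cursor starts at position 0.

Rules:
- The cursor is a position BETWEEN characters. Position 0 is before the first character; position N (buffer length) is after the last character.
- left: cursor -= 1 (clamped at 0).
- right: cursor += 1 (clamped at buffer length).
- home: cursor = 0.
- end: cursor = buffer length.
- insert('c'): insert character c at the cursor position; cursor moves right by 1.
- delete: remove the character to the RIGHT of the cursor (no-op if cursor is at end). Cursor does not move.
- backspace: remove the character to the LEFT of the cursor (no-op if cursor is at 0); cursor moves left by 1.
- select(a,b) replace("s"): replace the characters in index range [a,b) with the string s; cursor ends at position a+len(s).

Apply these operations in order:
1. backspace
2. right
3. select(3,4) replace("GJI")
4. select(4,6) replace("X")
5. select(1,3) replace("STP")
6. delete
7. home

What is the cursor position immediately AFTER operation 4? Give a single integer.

After op 1 (backspace): buf='OTFI' cursor=0
After op 2 (right): buf='OTFI' cursor=1
After op 3 (select(3,4) replace("GJI")): buf='OTFGJI' cursor=6
After op 4 (select(4,6) replace("X")): buf='OTFGX' cursor=5

Answer: 5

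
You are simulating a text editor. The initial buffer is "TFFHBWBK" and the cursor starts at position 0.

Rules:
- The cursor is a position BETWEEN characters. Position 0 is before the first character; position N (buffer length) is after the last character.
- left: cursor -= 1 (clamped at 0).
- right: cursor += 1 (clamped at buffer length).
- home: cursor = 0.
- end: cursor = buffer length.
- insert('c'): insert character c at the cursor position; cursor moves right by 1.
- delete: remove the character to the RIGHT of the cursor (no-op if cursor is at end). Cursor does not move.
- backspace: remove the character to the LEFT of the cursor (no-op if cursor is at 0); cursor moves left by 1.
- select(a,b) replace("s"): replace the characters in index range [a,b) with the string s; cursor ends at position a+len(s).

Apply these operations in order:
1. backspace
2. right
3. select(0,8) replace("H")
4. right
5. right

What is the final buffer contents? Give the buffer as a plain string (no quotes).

After op 1 (backspace): buf='TFFHBWBK' cursor=0
After op 2 (right): buf='TFFHBWBK' cursor=1
After op 3 (select(0,8) replace("H")): buf='H' cursor=1
After op 4 (right): buf='H' cursor=1
After op 5 (right): buf='H' cursor=1

Answer: H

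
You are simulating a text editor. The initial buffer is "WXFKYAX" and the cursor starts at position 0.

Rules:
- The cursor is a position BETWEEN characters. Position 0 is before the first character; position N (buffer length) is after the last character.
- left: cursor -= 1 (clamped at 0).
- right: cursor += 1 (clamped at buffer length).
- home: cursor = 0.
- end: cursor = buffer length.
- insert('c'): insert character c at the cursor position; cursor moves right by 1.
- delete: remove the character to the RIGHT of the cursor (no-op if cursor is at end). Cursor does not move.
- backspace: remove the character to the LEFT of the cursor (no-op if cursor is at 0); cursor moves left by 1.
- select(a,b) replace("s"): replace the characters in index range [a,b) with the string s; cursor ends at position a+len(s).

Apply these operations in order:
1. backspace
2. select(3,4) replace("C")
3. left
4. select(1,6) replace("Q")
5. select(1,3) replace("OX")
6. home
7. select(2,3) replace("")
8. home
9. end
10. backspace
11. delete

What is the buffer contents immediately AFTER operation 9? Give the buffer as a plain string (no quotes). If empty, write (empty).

Answer: WO

Derivation:
After op 1 (backspace): buf='WXFKYAX' cursor=0
After op 2 (select(3,4) replace("C")): buf='WXFCYAX' cursor=4
After op 3 (left): buf='WXFCYAX' cursor=3
After op 4 (select(1,6) replace("Q")): buf='WQX' cursor=2
After op 5 (select(1,3) replace("OX")): buf='WOX' cursor=3
After op 6 (home): buf='WOX' cursor=0
After op 7 (select(2,3) replace("")): buf='WO' cursor=2
After op 8 (home): buf='WO' cursor=0
After op 9 (end): buf='WO' cursor=2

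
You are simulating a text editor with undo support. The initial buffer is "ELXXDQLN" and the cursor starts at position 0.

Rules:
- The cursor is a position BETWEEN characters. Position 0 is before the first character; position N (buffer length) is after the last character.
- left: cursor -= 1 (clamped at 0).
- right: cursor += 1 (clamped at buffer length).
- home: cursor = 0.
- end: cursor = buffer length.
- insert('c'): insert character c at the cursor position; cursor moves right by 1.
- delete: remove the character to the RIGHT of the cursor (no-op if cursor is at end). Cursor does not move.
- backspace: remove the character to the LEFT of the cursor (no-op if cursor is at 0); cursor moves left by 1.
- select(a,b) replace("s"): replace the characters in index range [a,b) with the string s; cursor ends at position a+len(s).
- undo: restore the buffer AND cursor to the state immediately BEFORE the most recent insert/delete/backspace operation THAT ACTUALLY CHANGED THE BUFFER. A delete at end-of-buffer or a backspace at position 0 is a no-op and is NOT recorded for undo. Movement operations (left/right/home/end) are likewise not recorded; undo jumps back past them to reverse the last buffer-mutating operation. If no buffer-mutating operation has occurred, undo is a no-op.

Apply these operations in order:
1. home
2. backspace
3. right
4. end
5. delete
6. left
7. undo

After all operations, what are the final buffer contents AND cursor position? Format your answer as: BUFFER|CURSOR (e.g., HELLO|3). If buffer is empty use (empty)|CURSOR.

After op 1 (home): buf='ELXXDQLN' cursor=0
After op 2 (backspace): buf='ELXXDQLN' cursor=0
After op 3 (right): buf='ELXXDQLN' cursor=1
After op 4 (end): buf='ELXXDQLN' cursor=8
After op 5 (delete): buf='ELXXDQLN' cursor=8
After op 6 (left): buf='ELXXDQLN' cursor=7
After op 7 (undo): buf='ELXXDQLN' cursor=7

Answer: ELXXDQLN|7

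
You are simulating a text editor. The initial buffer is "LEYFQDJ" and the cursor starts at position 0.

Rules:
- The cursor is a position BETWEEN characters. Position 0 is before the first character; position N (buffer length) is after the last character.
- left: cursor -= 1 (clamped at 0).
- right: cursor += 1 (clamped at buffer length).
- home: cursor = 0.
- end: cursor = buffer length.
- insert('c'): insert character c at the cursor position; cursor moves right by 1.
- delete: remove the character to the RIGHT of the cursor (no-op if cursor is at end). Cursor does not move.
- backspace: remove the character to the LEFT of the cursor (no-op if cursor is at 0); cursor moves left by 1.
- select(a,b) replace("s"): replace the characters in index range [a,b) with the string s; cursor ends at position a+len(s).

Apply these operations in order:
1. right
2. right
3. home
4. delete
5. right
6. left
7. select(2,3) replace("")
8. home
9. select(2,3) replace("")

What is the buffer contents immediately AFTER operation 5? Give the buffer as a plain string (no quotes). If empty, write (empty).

Answer: EYFQDJ

Derivation:
After op 1 (right): buf='LEYFQDJ' cursor=1
After op 2 (right): buf='LEYFQDJ' cursor=2
After op 3 (home): buf='LEYFQDJ' cursor=0
After op 4 (delete): buf='EYFQDJ' cursor=0
After op 5 (right): buf='EYFQDJ' cursor=1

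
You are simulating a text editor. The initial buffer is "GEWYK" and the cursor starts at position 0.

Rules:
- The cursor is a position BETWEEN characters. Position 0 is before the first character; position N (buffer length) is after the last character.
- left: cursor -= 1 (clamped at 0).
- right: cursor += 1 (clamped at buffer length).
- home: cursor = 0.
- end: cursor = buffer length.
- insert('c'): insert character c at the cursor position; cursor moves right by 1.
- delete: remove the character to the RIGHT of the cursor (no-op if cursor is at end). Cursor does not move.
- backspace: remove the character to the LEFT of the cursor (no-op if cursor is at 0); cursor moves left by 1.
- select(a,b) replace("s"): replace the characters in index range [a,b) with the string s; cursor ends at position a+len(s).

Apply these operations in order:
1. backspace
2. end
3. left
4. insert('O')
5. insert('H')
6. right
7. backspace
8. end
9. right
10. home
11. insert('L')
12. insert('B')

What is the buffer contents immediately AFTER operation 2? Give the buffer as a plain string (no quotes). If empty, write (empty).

Answer: GEWYK

Derivation:
After op 1 (backspace): buf='GEWYK' cursor=0
After op 2 (end): buf='GEWYK' cursor=5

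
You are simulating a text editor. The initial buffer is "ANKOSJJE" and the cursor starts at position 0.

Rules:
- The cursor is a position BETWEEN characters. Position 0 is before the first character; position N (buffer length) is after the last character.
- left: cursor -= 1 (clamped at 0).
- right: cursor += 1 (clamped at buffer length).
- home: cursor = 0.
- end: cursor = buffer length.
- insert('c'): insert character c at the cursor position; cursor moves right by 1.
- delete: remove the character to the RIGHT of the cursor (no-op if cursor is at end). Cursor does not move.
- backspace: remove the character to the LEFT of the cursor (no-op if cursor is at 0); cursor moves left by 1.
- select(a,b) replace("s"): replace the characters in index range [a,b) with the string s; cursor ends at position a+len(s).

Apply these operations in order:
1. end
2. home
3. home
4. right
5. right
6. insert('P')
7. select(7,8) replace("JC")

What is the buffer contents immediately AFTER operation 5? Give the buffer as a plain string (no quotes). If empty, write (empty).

Answer: ANKOSJJE

Derivation:
After op 1 (end): buf='ANKOSJJE' cursor=8
After op 2 (home): buf='ANKOSJJE' cursor=0
After op 3 (home): buf='ANKOSJJE' cursor=0
After op 4 (right): buf='ANKOSJJE' cursor=1
After op 5 (right): buf='ANKOSJJE' cursor=2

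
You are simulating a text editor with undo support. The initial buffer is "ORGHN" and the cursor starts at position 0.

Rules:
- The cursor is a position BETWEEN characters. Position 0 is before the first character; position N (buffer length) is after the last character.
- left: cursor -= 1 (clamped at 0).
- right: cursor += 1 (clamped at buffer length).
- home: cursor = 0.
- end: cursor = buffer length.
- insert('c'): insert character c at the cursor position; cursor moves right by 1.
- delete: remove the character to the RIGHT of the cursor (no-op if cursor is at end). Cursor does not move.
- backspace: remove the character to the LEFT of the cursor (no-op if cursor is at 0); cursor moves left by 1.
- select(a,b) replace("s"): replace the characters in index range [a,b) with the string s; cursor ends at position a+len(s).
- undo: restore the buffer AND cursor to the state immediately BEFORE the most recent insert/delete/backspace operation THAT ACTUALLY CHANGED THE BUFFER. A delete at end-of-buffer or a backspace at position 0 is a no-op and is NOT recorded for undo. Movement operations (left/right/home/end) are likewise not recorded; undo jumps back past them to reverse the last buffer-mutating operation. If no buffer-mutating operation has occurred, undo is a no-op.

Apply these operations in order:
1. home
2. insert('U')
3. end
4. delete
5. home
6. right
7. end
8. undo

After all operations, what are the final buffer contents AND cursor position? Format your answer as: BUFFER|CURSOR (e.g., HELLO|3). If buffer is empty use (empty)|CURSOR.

Answer: ORGHN|0

Derivation:
After op 1 (home): buf='ORGHN' cursor=0
After op 2 (insert('U')): buf='UORGHN' cursor=1
After op 3 (end): buf='UORGHN' cursor=6
After op 4 (delete): buf='UORGHN' cursor=6
After op 5 (home): buf='UORGHN' cursor=0
After op 6 (right): buf='UORGHN' cursor=1
After op 7 (end): buf='UORGHN' cursor=6
After op 8 (undo): buf='ORGHN' cursor=0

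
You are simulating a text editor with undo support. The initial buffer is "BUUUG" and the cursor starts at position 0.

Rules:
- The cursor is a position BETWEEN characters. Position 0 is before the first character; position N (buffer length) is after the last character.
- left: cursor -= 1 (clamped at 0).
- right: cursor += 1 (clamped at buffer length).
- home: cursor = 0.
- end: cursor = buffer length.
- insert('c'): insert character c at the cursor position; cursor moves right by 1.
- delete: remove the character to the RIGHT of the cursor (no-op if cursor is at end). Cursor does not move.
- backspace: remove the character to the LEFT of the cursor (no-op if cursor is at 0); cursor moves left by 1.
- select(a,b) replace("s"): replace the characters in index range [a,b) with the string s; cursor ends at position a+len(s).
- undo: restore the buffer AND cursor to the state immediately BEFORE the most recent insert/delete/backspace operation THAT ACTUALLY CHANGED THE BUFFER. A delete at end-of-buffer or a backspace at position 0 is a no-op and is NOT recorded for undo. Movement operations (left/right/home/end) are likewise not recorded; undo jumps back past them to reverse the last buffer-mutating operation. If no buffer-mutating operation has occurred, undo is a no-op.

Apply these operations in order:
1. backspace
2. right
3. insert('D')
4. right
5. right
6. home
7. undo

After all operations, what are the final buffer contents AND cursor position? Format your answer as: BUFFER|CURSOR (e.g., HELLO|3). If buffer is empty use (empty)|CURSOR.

After op 1 (backspace): buf='BUUUG' cursor=0
After op 2 (right): buf='BUUUG' cursor=1
After op 3 (insert('D')): buf='BDUUUG' cursor=2
After op 4 (right): buf='BDUUUG' cursor=3
After op 5 (right): buf='BDUUUG' cursor=4
After op 6 (home): buf='BDUUUG' cursor=0
After op 7 (undo): buf='BUUUG' cursor=1

Answer: BUUUG|1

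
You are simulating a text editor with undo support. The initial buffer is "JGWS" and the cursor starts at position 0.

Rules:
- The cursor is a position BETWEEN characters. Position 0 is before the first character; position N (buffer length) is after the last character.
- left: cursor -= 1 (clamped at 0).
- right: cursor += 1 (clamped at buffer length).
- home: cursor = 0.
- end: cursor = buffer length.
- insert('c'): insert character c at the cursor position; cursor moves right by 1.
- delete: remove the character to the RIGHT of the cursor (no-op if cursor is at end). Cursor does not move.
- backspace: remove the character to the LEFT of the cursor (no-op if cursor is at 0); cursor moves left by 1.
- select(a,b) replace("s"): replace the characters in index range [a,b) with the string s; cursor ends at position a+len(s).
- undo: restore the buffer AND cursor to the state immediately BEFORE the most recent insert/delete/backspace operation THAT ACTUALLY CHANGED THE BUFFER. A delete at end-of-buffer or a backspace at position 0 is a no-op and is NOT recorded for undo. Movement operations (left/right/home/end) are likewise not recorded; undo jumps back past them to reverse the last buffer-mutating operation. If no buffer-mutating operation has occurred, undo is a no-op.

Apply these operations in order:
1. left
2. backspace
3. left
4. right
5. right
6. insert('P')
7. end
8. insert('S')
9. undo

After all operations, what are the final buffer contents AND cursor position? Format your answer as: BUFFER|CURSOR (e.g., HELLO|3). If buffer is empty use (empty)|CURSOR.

After op 1 (left): buf='JGWS' cursor=0
After op 2 (backspace): buf='JGWS' cursor=0
After op 3 (left): buf='JGWS' cursor=0
After op 4 (right): buf='JGWS' cursor=1
After op 5 (right): buf='JGWS' cursor=2
After op 6 (insert('P')): buf='JGPWS' cursor=3
After op 7 (end): buf='JGPWS' cursor=5
After op 8 (insert('S')): buf='JGPWSS' cursor=6
After op 9 (undo): buf='JGPWS' cursor=5

Answer: JGPWS|5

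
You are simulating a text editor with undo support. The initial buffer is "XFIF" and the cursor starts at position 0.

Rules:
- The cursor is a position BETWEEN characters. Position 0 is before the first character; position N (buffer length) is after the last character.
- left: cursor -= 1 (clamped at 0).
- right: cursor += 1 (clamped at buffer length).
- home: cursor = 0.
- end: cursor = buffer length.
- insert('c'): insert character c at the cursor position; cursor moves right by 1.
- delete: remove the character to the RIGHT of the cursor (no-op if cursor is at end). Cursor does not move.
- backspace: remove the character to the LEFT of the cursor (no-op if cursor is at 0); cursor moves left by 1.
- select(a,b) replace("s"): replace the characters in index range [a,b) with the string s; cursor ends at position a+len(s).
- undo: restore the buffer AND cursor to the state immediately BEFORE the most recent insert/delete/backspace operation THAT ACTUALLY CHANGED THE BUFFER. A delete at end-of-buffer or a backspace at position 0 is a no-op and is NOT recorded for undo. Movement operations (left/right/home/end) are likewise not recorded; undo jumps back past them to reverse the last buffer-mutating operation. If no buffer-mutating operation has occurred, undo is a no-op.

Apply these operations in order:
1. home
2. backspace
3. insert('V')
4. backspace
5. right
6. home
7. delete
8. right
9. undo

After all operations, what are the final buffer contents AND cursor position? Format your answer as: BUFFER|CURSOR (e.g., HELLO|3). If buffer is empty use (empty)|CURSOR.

Answer: XFIF|0

Derivation:
After op 1 (home): buf='XFIF' cursor=0
After op 2 (backspace): buf='XFIF' cursor=0
After op 3 (insert('V')): buf='VXFIF' cursor=1
After op 4 (backspace): buf='XFIF' cursor=0
After op 5 (right): buf='XFIF' cursor=1
After op 6 (home): buf='XFIF' cursor=0
After op 7 (delete): buf='FIF' cursor=0
After op 8 (right): buf='FIF' cursor=1
After op 9 (undo): buf='XFIF' cursor=0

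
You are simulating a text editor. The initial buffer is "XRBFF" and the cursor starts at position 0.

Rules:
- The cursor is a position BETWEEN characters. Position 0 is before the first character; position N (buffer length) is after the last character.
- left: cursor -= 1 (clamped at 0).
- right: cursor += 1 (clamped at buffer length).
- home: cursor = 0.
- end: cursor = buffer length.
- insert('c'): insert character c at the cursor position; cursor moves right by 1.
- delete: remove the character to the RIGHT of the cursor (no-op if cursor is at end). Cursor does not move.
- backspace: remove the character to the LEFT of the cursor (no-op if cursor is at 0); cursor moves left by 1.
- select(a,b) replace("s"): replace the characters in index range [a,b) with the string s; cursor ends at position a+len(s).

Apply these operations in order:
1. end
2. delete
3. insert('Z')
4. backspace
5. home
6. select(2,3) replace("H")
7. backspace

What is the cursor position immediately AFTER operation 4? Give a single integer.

After op 1 (end): buf='XRBFF' cursor=5
After op 2 (delete): buf='XRBFF' cursor=5
After op 3 (insert('Z')): buf='XRBFFZ' cursor=6
After op 4 (backspace): buf='XRBFF' cursor=5

Answer: 5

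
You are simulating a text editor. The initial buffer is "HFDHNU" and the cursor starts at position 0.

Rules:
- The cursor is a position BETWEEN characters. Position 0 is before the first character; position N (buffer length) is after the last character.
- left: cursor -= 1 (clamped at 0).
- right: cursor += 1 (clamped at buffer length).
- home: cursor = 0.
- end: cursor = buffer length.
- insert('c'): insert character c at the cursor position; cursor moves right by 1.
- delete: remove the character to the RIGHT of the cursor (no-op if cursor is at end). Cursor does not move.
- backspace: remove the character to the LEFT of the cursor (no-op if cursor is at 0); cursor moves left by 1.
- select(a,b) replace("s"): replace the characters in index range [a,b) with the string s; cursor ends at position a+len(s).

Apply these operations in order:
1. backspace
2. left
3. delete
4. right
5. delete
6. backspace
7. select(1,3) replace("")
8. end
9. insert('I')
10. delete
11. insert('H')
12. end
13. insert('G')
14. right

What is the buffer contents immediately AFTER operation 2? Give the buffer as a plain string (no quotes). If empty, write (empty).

After op 1 (backspace): buf='HFDHNU' cursor=0
After op 2 (left): buf='HFDHNU' cursor=0

Answer: HFDHNU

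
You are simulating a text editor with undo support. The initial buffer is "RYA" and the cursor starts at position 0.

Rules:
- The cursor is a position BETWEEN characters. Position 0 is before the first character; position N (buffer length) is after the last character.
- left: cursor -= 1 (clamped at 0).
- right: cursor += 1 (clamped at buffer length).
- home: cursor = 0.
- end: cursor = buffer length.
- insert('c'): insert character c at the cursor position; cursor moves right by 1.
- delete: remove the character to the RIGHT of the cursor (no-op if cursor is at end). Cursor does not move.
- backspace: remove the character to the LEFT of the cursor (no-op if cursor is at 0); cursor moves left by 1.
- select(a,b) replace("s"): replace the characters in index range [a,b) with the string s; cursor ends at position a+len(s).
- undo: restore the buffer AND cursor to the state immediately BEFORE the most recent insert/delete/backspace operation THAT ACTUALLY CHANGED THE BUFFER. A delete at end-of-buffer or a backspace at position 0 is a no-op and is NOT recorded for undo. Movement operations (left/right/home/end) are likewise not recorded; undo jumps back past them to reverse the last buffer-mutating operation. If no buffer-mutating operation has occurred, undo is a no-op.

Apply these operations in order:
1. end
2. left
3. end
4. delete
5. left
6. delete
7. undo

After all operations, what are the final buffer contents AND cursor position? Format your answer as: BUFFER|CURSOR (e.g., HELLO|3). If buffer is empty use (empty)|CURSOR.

Answer: RYA|2

Derivation:
After op 1 (end): buf='RYA' cursor=3
After op 2 (left): buf='RYA' cursor=2
After op 3 (end): buf='RYA' cursor=3
After op 4 (delete): buf='RYA' cursor=3
After op 5 (left): buf='RYA' cursor=2
After op 6 (delete): buf='RY' cursor=2
After op 7 (undo): buf='RYA' cursor=2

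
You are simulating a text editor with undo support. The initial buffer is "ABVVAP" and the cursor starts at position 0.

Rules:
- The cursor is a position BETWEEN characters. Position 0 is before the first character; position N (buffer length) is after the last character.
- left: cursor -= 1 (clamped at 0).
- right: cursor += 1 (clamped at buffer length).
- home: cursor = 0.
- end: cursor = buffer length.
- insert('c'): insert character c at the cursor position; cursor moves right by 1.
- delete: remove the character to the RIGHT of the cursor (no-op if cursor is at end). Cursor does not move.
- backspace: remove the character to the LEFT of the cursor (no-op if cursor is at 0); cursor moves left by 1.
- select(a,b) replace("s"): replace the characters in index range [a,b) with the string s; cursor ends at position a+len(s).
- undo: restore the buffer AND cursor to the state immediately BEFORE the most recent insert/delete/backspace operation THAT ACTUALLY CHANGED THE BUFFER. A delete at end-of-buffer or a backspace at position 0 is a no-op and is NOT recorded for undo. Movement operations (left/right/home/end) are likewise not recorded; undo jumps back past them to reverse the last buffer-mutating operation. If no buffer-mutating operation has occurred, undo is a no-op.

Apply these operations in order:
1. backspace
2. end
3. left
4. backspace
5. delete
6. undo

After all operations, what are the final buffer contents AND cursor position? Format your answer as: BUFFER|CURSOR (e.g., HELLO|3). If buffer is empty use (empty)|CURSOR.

Answer: ABVVP|4

Derivation:
After op 1 (backspace): buf='ABVVAP' cursor=0
After op 2 (end): buf='ABVVAP' cursor=6
After op 3 (left): buf='ABVVAP' cursor=5
After op 4 (backspace): buf='ABVVP' cursor=4
After op 5 (delete): buf='ABVV' cursor=4
After op 6 (undo): buf='ABVVP' cursor=4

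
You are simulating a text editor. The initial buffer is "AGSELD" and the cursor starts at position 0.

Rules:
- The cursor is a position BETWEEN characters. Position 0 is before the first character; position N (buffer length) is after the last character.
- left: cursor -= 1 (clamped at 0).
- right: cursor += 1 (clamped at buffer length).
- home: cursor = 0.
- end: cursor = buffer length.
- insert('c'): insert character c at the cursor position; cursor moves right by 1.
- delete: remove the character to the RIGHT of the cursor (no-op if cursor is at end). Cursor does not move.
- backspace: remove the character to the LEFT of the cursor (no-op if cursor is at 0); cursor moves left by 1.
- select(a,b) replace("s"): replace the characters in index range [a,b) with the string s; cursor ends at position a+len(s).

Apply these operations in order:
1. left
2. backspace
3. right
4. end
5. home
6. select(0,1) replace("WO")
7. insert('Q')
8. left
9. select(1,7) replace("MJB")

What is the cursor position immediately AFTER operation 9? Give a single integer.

Answer: 4

Derivation:
After op 1 (left): buf='AGSELD' cursor=0
After op 2 (backspace): buf='AGSELD' cursor=0
After op 3 (right): buf='AGSELD' cursor=1
After op 4 (end): buf='AGSELD' cursor=6
After op 5 (home): buf='AGSELD' cursor=0
After op 6 (select(0,1) replace("WO")): buf='WOGSELD' cursor=2
After op 7 (insert('Q')): buf='WOQGSELD' cursor=3
After op 8 (left): buf='WOQGSELD' cursor=2
After op 9 (select(1,7) replace("MJB")): buf='WMJBD' cursor=4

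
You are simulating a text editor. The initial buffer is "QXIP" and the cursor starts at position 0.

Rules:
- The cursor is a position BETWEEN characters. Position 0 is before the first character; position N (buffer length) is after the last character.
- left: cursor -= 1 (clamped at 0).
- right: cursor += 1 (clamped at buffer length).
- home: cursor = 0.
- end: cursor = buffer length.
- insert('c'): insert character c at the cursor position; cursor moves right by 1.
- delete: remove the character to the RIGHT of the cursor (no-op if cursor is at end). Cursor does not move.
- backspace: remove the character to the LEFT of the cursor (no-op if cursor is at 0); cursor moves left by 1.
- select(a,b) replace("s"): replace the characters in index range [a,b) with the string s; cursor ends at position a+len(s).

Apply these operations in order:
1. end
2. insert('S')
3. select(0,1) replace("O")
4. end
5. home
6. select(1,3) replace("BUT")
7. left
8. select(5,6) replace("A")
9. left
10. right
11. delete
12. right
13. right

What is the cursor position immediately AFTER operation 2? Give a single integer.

Answer: 5

Derivation:
After op 1 (end): buf='QXIP' cursor=4
After op 2 (insert('S')): buf='QXIPS' cursor=5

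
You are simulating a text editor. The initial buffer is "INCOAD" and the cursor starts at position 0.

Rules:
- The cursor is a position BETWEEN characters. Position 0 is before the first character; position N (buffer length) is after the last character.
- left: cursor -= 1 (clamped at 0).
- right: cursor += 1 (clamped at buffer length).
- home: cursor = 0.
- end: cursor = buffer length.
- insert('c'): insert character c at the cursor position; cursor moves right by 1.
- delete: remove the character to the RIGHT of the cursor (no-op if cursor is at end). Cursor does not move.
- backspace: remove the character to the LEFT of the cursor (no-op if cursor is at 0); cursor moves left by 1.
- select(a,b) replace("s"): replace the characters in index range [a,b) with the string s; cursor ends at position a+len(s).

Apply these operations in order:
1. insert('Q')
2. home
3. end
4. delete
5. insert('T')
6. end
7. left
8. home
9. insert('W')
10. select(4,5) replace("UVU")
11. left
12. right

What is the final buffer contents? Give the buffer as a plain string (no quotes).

After op 1 (insert('Q')): buf='QINCOAD' cursor=1
After op 2 (home): buf='QINCOAD' cursor=0
After op 3 (end): buf='QINCOAD' cursor=7
After op 4 (delete): buf='QINCOAD' cursor=7
After op 5 (insert('T')): buf='QINCOADT' cursor=8
After op 6 (end): buf='QINCOADT' cursor=8
After op 7 (left): buf='QINCOADT' cursor=7
After op 8 (home): buf='QINCOADT' cursor=0
After op 9 (insert('W')): buf='WQINCOADT' cursor=1
After op 10 (select(4,5) replace("UVU")): buf='WQINUVUOADT' cursor=7
After op 11 (left): buf='WQINUVUOADT' cursor=6
After op 12 (right): buf='WQINUVUOADT' cursor=7

Answer: WQINUVUOADT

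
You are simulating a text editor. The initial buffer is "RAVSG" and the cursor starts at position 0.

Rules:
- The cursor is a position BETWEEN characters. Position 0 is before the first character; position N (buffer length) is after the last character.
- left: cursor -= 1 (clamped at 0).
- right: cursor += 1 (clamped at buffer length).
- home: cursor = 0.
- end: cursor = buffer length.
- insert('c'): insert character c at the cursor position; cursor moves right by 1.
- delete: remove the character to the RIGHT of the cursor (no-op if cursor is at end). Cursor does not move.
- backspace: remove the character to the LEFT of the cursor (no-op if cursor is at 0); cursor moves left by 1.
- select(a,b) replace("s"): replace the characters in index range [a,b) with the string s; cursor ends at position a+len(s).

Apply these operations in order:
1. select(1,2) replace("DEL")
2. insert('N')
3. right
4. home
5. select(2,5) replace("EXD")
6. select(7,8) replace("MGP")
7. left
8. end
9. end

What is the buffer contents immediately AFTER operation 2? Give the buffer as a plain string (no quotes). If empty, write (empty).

Answer: RDELNVSG

Derivation:
After op 1 (select(1,2) replace("DEL")): buf='RDELVSG' cursor=4
After op 2 (insert('N')): buf='RDELNVSG' cursor=5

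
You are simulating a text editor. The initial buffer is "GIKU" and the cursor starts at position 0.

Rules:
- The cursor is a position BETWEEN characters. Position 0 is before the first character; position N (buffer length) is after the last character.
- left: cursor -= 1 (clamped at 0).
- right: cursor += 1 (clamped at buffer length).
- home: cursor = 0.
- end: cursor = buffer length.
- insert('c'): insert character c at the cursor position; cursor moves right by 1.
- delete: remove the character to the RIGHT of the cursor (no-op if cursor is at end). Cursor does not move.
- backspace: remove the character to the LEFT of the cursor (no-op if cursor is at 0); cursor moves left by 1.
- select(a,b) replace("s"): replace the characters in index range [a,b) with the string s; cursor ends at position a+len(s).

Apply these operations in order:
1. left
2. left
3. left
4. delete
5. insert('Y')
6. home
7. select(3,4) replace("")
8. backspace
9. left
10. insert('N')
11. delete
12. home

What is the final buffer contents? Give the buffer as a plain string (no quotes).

Answer: YN

Derivation:
After op 1 (left): buf='GIKU' cursor=0
After op 2 (left): buf='GIKU' cursor=0
After op 3 (left): buf='GIKU' cursor=0
After op 4 (delete): buf='IKU' cursor=0
After op 5 (insert('Y')): buf='YIKU' cursor=1
After op 6 (home): buf='YIKU' cursor=0
After op 7 (select(3,4) replace("")): buf='YIK' cursor=3
After op 8 (backspace): buf='YI' cursor=2
After op 9 (left): buf='YI' cursor=1
After op 10 (insert('N')): buf='YNI' cursor=2
After op 11 (delete): buf='YN' cursor=2
After op 12 (home): buf='YN' cursor=0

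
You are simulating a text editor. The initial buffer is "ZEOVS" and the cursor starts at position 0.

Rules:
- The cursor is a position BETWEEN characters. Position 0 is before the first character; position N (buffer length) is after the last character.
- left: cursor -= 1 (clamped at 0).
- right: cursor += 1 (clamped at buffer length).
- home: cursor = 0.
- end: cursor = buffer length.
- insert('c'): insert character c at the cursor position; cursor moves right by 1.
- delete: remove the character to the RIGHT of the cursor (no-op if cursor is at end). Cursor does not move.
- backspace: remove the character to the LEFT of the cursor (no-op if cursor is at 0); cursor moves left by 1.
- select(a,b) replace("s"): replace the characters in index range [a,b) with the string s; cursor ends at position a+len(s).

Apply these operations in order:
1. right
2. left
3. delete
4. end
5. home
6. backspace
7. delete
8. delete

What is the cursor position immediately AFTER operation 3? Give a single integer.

Answer: 0

Derivation:
After op 1 (right): buf='ZEOVS' cursor=1
After op 2 (left): buf='ZEOVS' cursor=0
After op 3 (delete): buf='EOVS' cursor=0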